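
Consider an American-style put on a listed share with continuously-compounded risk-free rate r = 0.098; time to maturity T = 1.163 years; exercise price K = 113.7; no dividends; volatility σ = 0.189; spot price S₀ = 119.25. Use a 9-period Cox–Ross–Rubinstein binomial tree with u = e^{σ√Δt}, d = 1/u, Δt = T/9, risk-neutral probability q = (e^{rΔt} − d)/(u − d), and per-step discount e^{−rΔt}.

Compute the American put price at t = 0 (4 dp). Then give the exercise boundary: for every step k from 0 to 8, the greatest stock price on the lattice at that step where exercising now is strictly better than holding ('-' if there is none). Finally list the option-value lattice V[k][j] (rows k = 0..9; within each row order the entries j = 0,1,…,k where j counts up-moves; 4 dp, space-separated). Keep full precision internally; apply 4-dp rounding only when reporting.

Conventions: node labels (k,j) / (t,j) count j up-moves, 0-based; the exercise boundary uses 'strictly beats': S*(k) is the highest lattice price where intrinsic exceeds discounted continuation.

Δt=0.12922, u=1.07030, d=0.93432, q=0.57674, disc=e^(-rΔt)=0.98742
k=9 terminal: V=max(K-S,0) → 49.0004 39.5836 28.7962 16.4388 2.2828 0.0000 0.0000 0.0000 0.0000 0.0000
k=8: j=0 S=69.2481 intr=44.4519 cont=43.0211 V=44.4519[EX]; j=1 S=79.3269 intr=34.3731 cont=32.9423 V=34.3731[EX]; j=2 S=90.8727 intr=22.8273 cont=21.3966 V=22.8273[EX]; j=3 S=104.0988 intr=9.6012 cont=8.1704 V=9.6012[EX]; j=4 S=119.2500 intr=0.0000 cont=0.9541 V=0.9541[hold]; j=5 S=136.6064 intr=0.0000 cont=0.0000 V=0.0000[hold]; j=6 S=156.4889 intr=0.0000 cont=0.0000 V=0.0000[hold]; j=7 S=179.2653 intr=0.0000 cont=0.0000 V=0.0000[hold]; j=8 S=205.3566 intr=0.0000 cont=0.0000 V=0.0000[hold]  S*(8)=104.0988
k=7: j=0 S=74.1164 intr=39.5836 cont=38.1528 V=39.5836[EX]; j=1 S=84.9038 intr=28.7962 cont=27.3655 V=28.7962[EX]; j=2 S=97.2612 intr=16.4388 cont=15.0080 V=16.4388[EX]; j=3 S=111.4172 intr=2.2828 cont=4.5560 V=4.5560[hold]; j=4 S=127.6335 intr=0.0000 cont=0.3987 V=0.3987[hold]; j=5 S=146.2101 intr=0.0000 cont=0.0000 V=0.0000[hold]; j=6 S=167.4904 intr=0.0000 cont=0.0000 V=0.0000[hold]; j=7 S=191.8680 intr=0.0000 cont=0.0000 V=0.0000[hold]  S*(7)=97.2612
k=6: j=0 S=79.3269 intr=34.3731 cont=32.9423 V=34.3731[EX]; j=1 S=90.8727 intr=22.8273 cont=21.3966 V=22.8273[EX]; j=2 S=104.0988 intr=9.6012 cont=9.4649 V=9.6012[EX]; j=3 S=119.2500 intr=0.0000 cont=2.1312 V=2.1312[hold]; j=4 S=136.6064 intr=0.0000 cont=0.1666 V=0.1666[hold]; j=5 S=156.4889 intr=0.0000 cont=0.0000 V=0.0000[hold]; j=6 S=179.2653 intr=0.0000 cont=0.0000 V=0.0000[hold]  S*(6)=104.0988
k=5: j=0 S=84.9038 intr=28.7962 cont=27.3655 V=28.7962[EX]; j=1 S=97.2612 intr=16.4388 cont=15.0080 V=16.4388[EX]; j=2 S=111.4172 intr=2.2828 cont=5.2263 V=5.2263[hold]; j=3 S=127.6335 intr=0.0000 cont=0.9856 V=0.9856[hold]; j=4 S=146.2101 intr=0.0000 cont=0.0696 V=0.0696[hold]; j=5 S=167.4904 intr=0.0000 cont=0.0000 V=0.0000[hold]  S*(5)=97.2612
k=4: j=0 S=90.8727 intr=22.8273 cont=21.3966 V=22.8273[EX]; j=1 S=104.0988 intr=9.6012 cont=9.8467 V=9.8467[hold]; j=2 S=119.2500 intr=0.0000 cont=2.7455 V=2.7455[hold]; j=3 S=136.6064 intr=0.0000 cont=0.4516 V=0.4516[hold]; j=4 S=156.4889 intr=0.0000 cont=0.0291 V=0.0291[hold]  S*(4)=90.8727
k=3: j=0 S=97.2612 intr=16.4388 cont=15.1478 V=16.4388[EX]; j=1 S=111.4172 intr=2.2828 cont=5.6788 V=5.6788[hold]; j=2 S=127.6335 intr=0.0000 cont=1.4046 V=1.4046[hold]; j=3 S=146.2101 intr=0.0000 cont=0.2053 V=0.2053[hold]  S*(3)=97.2612
k=2: j=0 S=104.0988 intr=9.6012 cont=10.1043 V=10.1043[hold]; j=1 S=119.2500 intr=0.0000 cont=3.1733 V=3.1733[hold]; j=2 S=136.6064 intr=0.0000 cont=0.7040 V=0.7040[hold]  S*(2)=-
k=1: j=0 S=111.4172 intr=2.2828 cont=6.0301 V=6.0301[hold]; j=1 S=127.6335 intr=0.0000 cont=1.7271 V=1.7271[hold]  S*(1)=-
k=0: j=0 S=119.2500 intr=0.0000 cont=3.5037 V=3.5037[hold]  S*(0)=-

price = 3.5037
boundary = - - - 97.2612 90.8727 97.2612 104.0988 97.2612 104.0988
tree:
3.5037
6.0301 1.7271
10.1043 3.1733 0.7040
16.4388 5.6788 1.4046 0.2053
22.8273 9.8467 2.7455 0.4516 0.0291
28.7962 16.4388 5.2263 0.9856 0.0696 0.0000
34.3731 22.8273 9.6012 2.1312 0.1666 0.0000 0.0000
39.5836 28.7962 16.4388 4.5560 0.3987 0.0000 0.0000 0.0000
44.4519 34.3731 22.8273 9.6012 0.9541 0.0000 0.0000 0.0000 0.0000
49.0004 39.5836 28.7962 16.4388 2.2828 0.0000 0.0000 0.0000 0.0000 0.0000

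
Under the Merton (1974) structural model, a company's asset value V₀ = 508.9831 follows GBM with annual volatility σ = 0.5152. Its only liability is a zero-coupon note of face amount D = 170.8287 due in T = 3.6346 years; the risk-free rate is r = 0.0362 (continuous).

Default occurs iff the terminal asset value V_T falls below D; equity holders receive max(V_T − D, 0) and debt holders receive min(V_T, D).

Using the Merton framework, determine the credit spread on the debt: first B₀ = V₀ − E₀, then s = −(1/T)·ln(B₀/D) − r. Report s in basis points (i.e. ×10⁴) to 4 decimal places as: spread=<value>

Apply the equity-as-call identities (strike 170.8287, horizon 3.6346 years):
d₁ = [ln(V₀/D) + (r + σ²/2)T] / (σ√T)
   = [ln(508.9831/170.8287) + (0.0362 + 0.5·0.5152²)·3.6346] / (0.5152·√3.6346)
   = [1.091754 + 0.613940] / 0.982210 = 1.736589
d₂ = d₁ − σ√T = 1.736589 − 0.982210 = 0.754379
N(d₁) = 0.958770,  N(d₂) = 0.774689,  e^(−rT) = 0.876716
E₀ = V₀·N(d₁) − D·e^(−rT)·N(d₂)
   = 508.9831·0.958770 − 170.8287·0.876716·0.774689 = 371.973970
B₀ = V₀ − E₀ = 508.9831 − 371.973970 = 137.009130
spread = −(1/T)·ln(B₀/D) − r = −(1/3.6346)·ln(137.009130/170.8287) − 0.0362 = 0.02449822
in basis points: 0.02449822 × 10⁴ = 244.9822 bp

spread=244.9822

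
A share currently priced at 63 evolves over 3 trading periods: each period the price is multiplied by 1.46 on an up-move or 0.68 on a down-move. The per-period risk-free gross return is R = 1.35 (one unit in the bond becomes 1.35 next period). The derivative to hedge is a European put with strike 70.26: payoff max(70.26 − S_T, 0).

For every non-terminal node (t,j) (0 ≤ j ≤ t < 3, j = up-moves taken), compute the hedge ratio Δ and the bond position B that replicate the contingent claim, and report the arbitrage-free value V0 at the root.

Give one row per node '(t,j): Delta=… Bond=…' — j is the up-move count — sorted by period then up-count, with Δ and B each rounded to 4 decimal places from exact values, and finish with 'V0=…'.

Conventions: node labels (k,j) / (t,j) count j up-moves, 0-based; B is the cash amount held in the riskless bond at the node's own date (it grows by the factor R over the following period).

(0,0): Delta=-0.0801 Bond=5.6788
(1,0): Delta=-0.5990 Bond=29.8990
(1,1): Delta=-0.0404 Bond=4.0162
(2,0): Delta=-1.0000 Bond=52.0444
(2,1): Delta=-0.5684 Bond=38.4459
(2,2): Delta=0.0000 Bond=0.0000
V0=0.6351

Under the risk-neutral measure, an up-move has probability p* = (R−d)/(u−d) = 0.8590 and values discount at R = 1.35.
At maturity the claim pays: V(3,0)=50.4508, V(3,1)=27.7284, V(3,2)=0.0000, V(3,3)=0.0000
  t=2,j=0: stock 29.1312 → up 42.5316 (V=27.7284), down 19.8092 (V=50.4508). Price 22.9132; hedge Δ=-1.0000, bond B=52.0444.
  t=2,j=1: stock 62.5464 → up 91.3177 (V=0.0000), down 42.5316 (V=27.7284). Price 2.8966; hedge Δ=-0.5684, bond B=38.4459.
  t=2,j=2: stock 134.2908 → up 196.0646 (V=0.0000), down 91.3177 (V=0.0000). Price 0.0000; hedge Δ=0.0000, bond B=0.0000.
  t=1,j=0: stock 42.8400 → up 62.5464 (V=2.8966), down 29.1312 (V=22.9132). Price 4.2366; hedge Δ=-0.5990, bond B=29.8990.
  t=1,j=1: stock 91.9800 → up 134.2908 (V=0.0000), down 62.5464 (V=2.8966). Price 0.3026; hedge Δ=-0.0404, bond B=4.0162.
  t=0,j=0: stock 63.0000 → up 91.9800 (V=0.3026), down 42.8400 (V=4.2366). Price 0.6351; hedge Δ=-0.0801, bond B=5.6788.
As a check, the time-0 holding Δ(0,0)·S0 + B(0,0) comes to 0.6351 — exactly V0.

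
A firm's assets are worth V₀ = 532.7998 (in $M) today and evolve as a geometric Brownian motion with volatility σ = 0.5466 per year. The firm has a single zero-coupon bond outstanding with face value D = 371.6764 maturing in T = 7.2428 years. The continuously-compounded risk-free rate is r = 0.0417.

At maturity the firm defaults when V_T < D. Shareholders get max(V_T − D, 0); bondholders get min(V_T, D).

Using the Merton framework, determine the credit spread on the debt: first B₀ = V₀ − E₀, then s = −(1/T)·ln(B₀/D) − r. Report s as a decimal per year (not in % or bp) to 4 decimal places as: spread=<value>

Work the structural quantities from V₀ = 532.7998 against face 371.6764:
d₁ = [ln(V₀/D) + (r + σ²/2)T] / (σ√T)
   = [ln(532.7998/371.6764) + (0.0417 + 0.5·0.5466²)·7.2428] / (0.5466·√7.2428)
   = [0.360122 + 1.383996] / 1.471035 = 1.185641
d₂ = d₁ − σ√T = 1.185641 − 1.471035 = -0.285394
N(d₁) = 0.882118,  N(d₂) = 0.387671,  e^(−rT) = 0.739320
E₀ = V₀·N(d₁) − D·e^(−rT)·N(d₂)
   = 532.7998·0.882118 − 371.6764·0.739320·0.387671 = 363.464953
B₀ = V₀ − E₀ = 532.7998 − 363.464953 = 169.334847
spread = −(1/T)·ln(B₀/D) − r = −(1/7.2428)·ln(169.334847/371.6764) − 0.0417 = 0.06684165

spread=0.0668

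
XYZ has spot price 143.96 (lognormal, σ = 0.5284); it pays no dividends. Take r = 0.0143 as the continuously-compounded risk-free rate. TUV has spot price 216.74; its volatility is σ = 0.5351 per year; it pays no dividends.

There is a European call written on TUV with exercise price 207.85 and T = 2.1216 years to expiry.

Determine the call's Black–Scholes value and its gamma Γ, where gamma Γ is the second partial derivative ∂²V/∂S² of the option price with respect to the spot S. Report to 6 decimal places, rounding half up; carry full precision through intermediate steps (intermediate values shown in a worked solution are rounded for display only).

σ√T = 0.5351·√2.1216 = 0.779411
d₁ = (ln(S/K) + (r+σ²/2)T) / (σ√T) = (ln(216.74/207.85) + (0.0143+0.5351²/2)·2.1216) / 0.779411 = (0.041882 + 0.334080) / 0.779411 = 0.482366
d₂ = d₁ − σ√T = 0.482366 − 0.779411 = -0.297045
e^{−rT} = 0.970117
N(d₁) = 0.685227,  N(d₂) = 0.383216
Call price V = S·N(d₁) − K·e^{−rT}·N(d₂) = 148.516120 − 77.271208 = 71.244912
φ(d₁) = (1/√(2π))·e^{−d₁²/2} = 0.355128
Γ = φ(d₁) / (S·σ·√T) = 0.002102

price = 71.244912
Γ = 0.002102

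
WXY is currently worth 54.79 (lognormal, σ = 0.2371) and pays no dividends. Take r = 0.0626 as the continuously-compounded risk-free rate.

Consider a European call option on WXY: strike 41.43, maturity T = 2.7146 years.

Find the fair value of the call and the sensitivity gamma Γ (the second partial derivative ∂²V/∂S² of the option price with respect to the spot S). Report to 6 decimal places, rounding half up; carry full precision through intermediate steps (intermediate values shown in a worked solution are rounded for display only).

price = 20.881969
Γ = 0.007536

σ√T = 0.2371·√2.7146 = 0.390647
d₁ = (ln(S/K) + (r+σ²/2)T) / (σ√T) = (ln(54.79/41.43) + (0.0626+0.2371²/2)·2.7146) / 0.390647 = (0.279502 + 0.246236) / 0.390647 = 1.345816
d₂ = d₁ − σ√T = 1.345816 − 0.390647 = 0.955169
e^{−rT} = 0.843721
N(d₁) = 0.910819,  N(d₂) = 0.830254
Call price V = S·N(d₁) − K·e^{−rT}·N(d₂) = 49.903776 − 29.021808 = 20.881969
φ(d₁) = (1/√(2π))·e^{−d₁²/2} = 0.161290
Γ = φ(d₁) / (S·σ·√T) = 0.007536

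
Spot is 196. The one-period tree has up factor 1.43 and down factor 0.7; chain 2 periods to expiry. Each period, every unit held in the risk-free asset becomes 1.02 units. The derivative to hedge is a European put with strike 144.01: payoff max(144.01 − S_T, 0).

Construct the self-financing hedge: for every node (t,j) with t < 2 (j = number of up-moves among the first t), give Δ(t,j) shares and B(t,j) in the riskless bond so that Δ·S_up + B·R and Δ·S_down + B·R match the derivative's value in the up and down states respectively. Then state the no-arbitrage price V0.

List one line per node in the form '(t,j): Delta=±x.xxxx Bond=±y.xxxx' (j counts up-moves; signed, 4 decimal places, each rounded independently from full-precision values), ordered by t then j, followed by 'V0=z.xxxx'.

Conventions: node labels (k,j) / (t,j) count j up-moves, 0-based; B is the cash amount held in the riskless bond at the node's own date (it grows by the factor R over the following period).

(0,0): Delta=-0.1846 Bond=50.7275
(1,0): Delta=-0.4790 Bond=92.1261
(1,1): Delta=0.0000 Bond=0.0000
V0=14.5443

Risk-neutral probability p* = (R−d)/(u−d) = (1.02−0.7)/(1.43−0.7) = 0.4384.
At maturity the claim pays: V(2,0)=47.9700, V(2,1)=0.0000, V(2,2)=0.0000
Node (1,0) S=137.2000: V=(p*·0.0000+(1−p*)·47.9700)/1.02=26.4138; Δ=(0.0000−47.9700)/(196.1960−96.0400)=-0.4790; B=V−Δ·S=92.1261
Node (1,1) S=280.2800: V=(p*·0.0000+(1−p*)·0.0000)/1.02=0.0000; Δ=(0.0000−0.0000)/(400.8004−196.1960)=0.0000; B=V−Δ·S=0.0000
Node (0,0) S=196.0000: V=(p*·0.0000+(1−p*)·26.4138)/1.02=14.5443; Δ=(0.0000−26.4138)/(280.2800−137.2000)=-0.1846; B=V−Δ·S=50.7275
Sanity check at the root: Δ(0,0)·S0 + B(0,0) reproduces V0 = 14.5443.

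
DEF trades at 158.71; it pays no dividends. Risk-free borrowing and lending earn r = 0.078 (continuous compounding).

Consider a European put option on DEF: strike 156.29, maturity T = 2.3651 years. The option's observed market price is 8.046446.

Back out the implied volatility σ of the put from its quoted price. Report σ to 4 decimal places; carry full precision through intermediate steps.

sigma = 0.2171

At σ = 0.2171 the Black–Scholes value reproduces the quote:
σ√T = 0.2171·√2.3651 = 0.333876
d₁ = (ln(S/K) + (r+σ²/2)T) / (σ√T) = (ln(158.71/156.29) + (0.078+0.2171²/2)·2.3651) / 0.333876 = (0.015365 + 0.240214) / 0.333876 = 0.765494
d₂ = d₁ − σ√T = 0.765494 − 0.333876 = 0.431618
e^{−rT} = 0.831538
N(−d₁) = 0.221989,  N(−d₂) = 0.333009
V = K·e^{−rT}·N(−d₂) − S·N(−d₁) = 43.278289 − 35.231843 = 8.046446 (the observed quote) — the price is monotone increasing in volatility, hence this σ is the only solution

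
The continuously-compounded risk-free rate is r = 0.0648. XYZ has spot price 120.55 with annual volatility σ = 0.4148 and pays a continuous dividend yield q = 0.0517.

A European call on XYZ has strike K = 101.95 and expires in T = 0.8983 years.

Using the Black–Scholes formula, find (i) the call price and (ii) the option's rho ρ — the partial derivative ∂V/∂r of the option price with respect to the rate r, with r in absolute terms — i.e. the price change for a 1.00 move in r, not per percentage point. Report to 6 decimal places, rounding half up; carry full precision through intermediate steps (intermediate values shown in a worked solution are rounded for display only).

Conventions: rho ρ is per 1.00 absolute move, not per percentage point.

price = 27.565331
ρ = 52.051149

σ√T = 0.4148·√0.8983 = 0.393142
d₁ = (ln(S/K) + (r−q+σ²/2)T) / (σ√T) = (ln(120.55/101.95) + (0.0648−0.0517+0.4148²/2)·0.8983) / 0.393142 = (0.167582 + 0.089048) / 0.393142 = 0.652767
d₂ = d₁ − σ√T = 0.652767 − 0.393142 = 0.259625
e^{−rT} = 0.943452
e^{−qT} = 0.954620
N(d₁) = 0.743047,  N(d₂) = 0.602424
Call price V = S·e^{−qT}·N(d₁) − K·e^{−rT}·N(d₂) = 85.509391 − 57.944060 = 27.565331
ρ = K·T·e^{−rT}·N(d₂) = 52.051149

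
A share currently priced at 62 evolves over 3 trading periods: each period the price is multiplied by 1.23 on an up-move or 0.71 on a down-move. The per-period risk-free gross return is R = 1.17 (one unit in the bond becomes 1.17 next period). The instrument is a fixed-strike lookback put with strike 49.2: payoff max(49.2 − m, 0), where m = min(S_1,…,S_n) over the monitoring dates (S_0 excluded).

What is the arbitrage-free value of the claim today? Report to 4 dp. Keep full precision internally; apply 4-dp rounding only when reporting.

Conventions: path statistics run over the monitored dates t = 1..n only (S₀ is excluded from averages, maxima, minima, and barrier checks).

Set p* = 0.8846 (from d < R < u); the path-dependent value is the discounted p*-expectation over all price paths.
Enumerate all 2^3 = 8 price paths (U = up ×1.23, D = down ×0.71); each path with k up-moves has probability p*^k·(1−p*)^(3−k).
DDD: m=22.1905, payoff=27.0095, prob=0.001536
UDD: m=38.4427, payoff=10.7573, prob=0.011777
DUD: m=38.4427, payoff=10.7573, prob=0.011777
UUD: m=66.5979, payoff=0.0000, prob=0.090294
DDU: m=31.2542, payoff=17.9458, prob=0.011777
UDU: m=54.1446, payoff=0.0000, prob=0.090294
DUU: m=44.0200, payoff=5.1800, prob=0.090294
UUU: m=76.2600, payoff=0.0000, prob=0.692251
Price = Σ prob·payoff / R^3 = 0.973955 / 1.601613 = 0.6081

price = 0.6081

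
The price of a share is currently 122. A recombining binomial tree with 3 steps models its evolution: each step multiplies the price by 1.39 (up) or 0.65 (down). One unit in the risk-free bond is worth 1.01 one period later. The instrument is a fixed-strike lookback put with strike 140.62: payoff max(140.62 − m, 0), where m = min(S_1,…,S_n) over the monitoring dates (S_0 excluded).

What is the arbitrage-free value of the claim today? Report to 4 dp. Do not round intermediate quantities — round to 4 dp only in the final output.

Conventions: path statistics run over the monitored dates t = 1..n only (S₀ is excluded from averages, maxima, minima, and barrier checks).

Under the martingale measure an up-move has probability p* = 0.4865; value the claim as the probability-weighted average of per-path payoffs, discounted 3 periods at R = 1.01.
Enumerate all 2^3 = 8 price paths (U = up ×1.39, D = down ×0.65); each path with k up-moves has probability p*^k·(1−p*)^(3−k).
DDD: m=33.5042, payoff=107.1158, prob=0.135412
UDD: m=71.6475, payoff=68.9724, prob=0.128285
DUD: m=71.6475, payoff=68.9724, prob=0.128285
UUD: m=153.2155, payoff=0.0000, prob=0.121533
DDU: m=51.5450, payoff=89.0750, prob=0.128285
UDU: m=110.2270, payoff=30.3930, prob=0.121533
DUU: m=79.3000, payoff=61.3200, prob=0.121533
UUU: m=169.5800, payoff=0.0000, prob=0.115136
Price = Σ prob·payoff / R^3 = 54.774001 / 1.030301 = 53.1631

price = 53.1631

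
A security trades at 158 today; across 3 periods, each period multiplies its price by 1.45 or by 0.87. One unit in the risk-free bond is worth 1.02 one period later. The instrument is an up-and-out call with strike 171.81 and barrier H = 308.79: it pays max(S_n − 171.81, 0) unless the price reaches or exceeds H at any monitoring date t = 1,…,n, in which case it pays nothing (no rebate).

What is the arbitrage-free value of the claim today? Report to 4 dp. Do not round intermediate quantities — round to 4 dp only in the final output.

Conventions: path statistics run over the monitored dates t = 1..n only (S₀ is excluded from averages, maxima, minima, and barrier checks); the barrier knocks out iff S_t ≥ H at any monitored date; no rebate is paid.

With p* = (R−d)/(u−d) = 0.2586, sum probability × payoff across the paths and divide by R^3.
Enumerate all 2^3 = 8 price paths (U = up ×1.45, D = down ×0.87); each path with k up-moves has probability p*^k·(1−p*)^(3−k).
DDD: M=137.4600, payoff=0.0000, prob=0.407494
UDD: M=229.1000, payoff=1.5958, prob=0.142149
DUD: M=199.3170, payoff=1.5958, prob=0.142149
UUD: M=332.1950, payoff=0.0000, prob=0.049587
DDU: M=173.4058, payoff=1.5958, prob=0.142149
UDU: M=289.0097, payoff=117.1997, prob=0.049587
DUU: M=289.0097, payoff=117.1997, prob=0.049587
UUU: M=481.6827, payoff=0.0000, prob=0.017298
Price = Σ prob·payoff / R^3 = 12.303656 / 1.061208 = 11.5940

price = 11.5940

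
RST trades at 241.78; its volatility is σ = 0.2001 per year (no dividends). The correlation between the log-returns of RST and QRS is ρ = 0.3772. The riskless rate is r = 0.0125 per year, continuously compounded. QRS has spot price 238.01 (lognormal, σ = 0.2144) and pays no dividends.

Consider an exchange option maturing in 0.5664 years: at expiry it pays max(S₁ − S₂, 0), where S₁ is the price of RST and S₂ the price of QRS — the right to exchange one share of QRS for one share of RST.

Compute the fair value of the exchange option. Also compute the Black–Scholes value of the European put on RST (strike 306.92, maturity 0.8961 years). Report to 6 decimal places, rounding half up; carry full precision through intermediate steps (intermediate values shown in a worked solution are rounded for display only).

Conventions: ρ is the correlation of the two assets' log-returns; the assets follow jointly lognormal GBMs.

exchange price = 18.613379
price(RST put K=306.92) = 64.589643

σ_eff = √(σ₁² + σ₂² − 2ρσ₁σ₂) = √(0.2001² + 0.2144² − 2·0.3772·0.2001·0.2144) = 0.231609
d₁ = (ln(S₁/S₂) + (q₂ − q₁ + σ_eff²/2)T) / (σ_eff√T) = (ln(241.78/238.01) + (0.0 − 0.0 + 0.026821)·0.5664) / 0.174308 = 0.177314
d₂ = d₁ − σ_eff√T = 0.177314 − 0.174308 = 0.003006
N(d₁) = 0.570369,  N(d₂) = 0.501199
V = S₁·e^{−q₁T}·N(d₁) − S₂·e^{−q₂T}·N(d₂) = 137.903805 − 119.290427 = 18.613379
[vanilla: RST put K=306.92]
σ√T = 0.2001·√0.8961 = 0.189420
d₁ = (ln(S/K) + (r+σ²/2)T) / (σ√T) = (ln(241.78/306.92) + (0.0125+0.2001²/2)·0.8961) / 0.189420 = (-0.238559 + 0.029141) / 0.189420 = -1.105575
d₂ = d₁ − σ√T = -1.105575 − 0.189420 = -1.294995
e^{−rT} = 0.988861
N(−d₁) = 0.865545,  N(−d₂) = 0.902339
price = K·e^{−rT}·N(−d₂) − S·N(−d₁) = 273.861038 − 209.271396 = 64.589643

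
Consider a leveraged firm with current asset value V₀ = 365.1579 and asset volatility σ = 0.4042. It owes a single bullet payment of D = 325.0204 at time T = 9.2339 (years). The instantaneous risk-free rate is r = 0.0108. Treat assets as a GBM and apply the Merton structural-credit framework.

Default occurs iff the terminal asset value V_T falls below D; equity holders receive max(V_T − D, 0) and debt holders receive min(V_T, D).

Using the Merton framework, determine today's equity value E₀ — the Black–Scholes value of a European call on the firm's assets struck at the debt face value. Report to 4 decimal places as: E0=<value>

E0=189.4821

With assets at 365.1579 and a single debt payment of 325.0204 at 9.2339 years:
d₁ = [ln(V₀/D) + (r + σ²/2)T] / (σ√T)
   = [ln(365.1579/325.0204) + (0.0108 + 0.5·0.4042²)·9.2339] / (0.4042·√9.2339)
   = [0.116442 + 0.854033] / 1.228256 = 0.790124
d₂ = d₁ − σ√T = 0.790124 − 1.228256 = -0.438132
N(d₁) = 0.785272,  N(d₂) = 0.330645,  e^(−rT) = 0.905085
E₀ = V₀·N(d₁) − D·e^(−rT)·N(d₂)
   = 365.1579·0.785272 − 325.0204·0.905085·0.330645 = 189.482075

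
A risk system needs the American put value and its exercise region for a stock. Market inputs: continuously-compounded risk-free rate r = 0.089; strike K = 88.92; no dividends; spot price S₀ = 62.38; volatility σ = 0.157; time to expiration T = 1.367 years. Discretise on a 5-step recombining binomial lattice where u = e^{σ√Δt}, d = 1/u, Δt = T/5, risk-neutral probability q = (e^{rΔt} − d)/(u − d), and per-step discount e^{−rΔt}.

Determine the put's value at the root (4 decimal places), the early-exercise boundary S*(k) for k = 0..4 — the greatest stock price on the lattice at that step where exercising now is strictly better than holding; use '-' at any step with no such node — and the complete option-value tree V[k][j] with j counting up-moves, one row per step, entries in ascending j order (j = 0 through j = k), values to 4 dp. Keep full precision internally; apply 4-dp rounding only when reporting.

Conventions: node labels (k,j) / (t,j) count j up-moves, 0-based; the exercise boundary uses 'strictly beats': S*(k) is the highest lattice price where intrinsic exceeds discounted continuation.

price = 26.5400
boundary = 62.3800 67.7169 73.5105 79.7997 73.5105
tree:
26.5400
31.4563 21.2031
35.9852 26.5400 15.4095
40.1571 31.4563 21.2031 9.1203
44.0002 35.9852 26.5400 15.4095 3.2993
47.5405 40.1571 31.4563 21.2031 9.1203 0.0000

Δt=0.27340, u=1.08556, d=0.92119, q=0.62934, disc=e^(-rΔt)=0.97596
k=5 terminal: V=max(K-S,0) → 47.5405 40.1571 31.4563 21.2031 9.1203 0.0000
k=4: j=0 S=44.9198 intr=44.0002 cont=41.8627 V=44.0002[EX]; j=1 S=52.9348 intr=35.9852 cont=33.8476 V=35.9852[EX]; j=2 S=62.3800 intr=26.5400 cont=24.4025 V=26.5400[EX]; j=3 S=73.5105 intr=15.4095 cont=13.2720 V=15.4095[EX]; j=4 S=86.6270 intr=2.2930 cont=3.2993 V=3.2993[hold]  S*(4)=73.5105
k=3: j=0 S=48.7629 intr=40.1571 cont=38.0196 V=40.1571[EX]; j=1 S=57.4637 intr=31.4563 cont=29.3188 V=31.4563[EX]; j=2 S=67.7169 intr=21.2031 cont=19.0655 V=21.2031[EX]; j=3 S=79.7997 intr=9.1203 cont=7.6008 V=9.1203[EX]  S*(3)=79.7997
k=2: j=0 S=52.9348 intr=35.9852 cont=33.8476 V=35.9852[EX]; j=1 S=62.3800 intr=26.5400 cont=24.4025 V=26.5400[EX]; j=2 S=73.5105 intr=15.4095 cont=13.2720 V=15.4095[EX]  S*(2)=73.5105
k=1: j=0 S=57.4637 intr=31.4563 cont=29.3188 V=31.4563[EX]; j=1 S=67.7169 intr=21.2031 cont=19.0655 V=21.2031[EX]  S*(1)=67.7169
k=0: j=0 S=62.3800 intr=26.5400 cont=24.4025 V=26.5400[EX]  S*(0)=62.3800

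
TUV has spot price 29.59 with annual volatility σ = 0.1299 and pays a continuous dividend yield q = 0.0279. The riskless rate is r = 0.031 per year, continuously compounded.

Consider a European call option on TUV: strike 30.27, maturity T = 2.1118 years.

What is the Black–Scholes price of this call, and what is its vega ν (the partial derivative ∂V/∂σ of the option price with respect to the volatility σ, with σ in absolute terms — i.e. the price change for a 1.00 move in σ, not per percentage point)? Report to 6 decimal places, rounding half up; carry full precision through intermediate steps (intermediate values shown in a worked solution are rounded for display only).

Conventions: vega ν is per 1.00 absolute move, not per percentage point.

σ√T = 0.1299·√2.1118 = 0.188771
d₁ = (ln(S/K) + (r−q+σ²/2)T) / (σ√T) = (ln(29.59/30.27) + (0.031−0.0279+0.1299²/2)·2.1118) / 0.188771 = (-0.022721 + 0.024364) / 0.188771 = 0.008705
d₂ = d₁ − σ√T = 0.008705 − 0.188771 = -0.180066
e^{−rT} = 0.936631
e^{−qT} = 0.942783
N(d₁) = 0.503473,  N(d₂) = 0.428550
Call price V = S·e^{−qT}·N(d₁) − K·e^{−rT}·N(d₂) = 14.045349 − 12.150179 = 1.895169
φ(d₁) = (1/√(2π))·e^{−d₁²/2} = 0.398927
ν = S·e^{−qT}·φ(d₁)·√T = 16.172482

price = 1.895169
ν = 16.172482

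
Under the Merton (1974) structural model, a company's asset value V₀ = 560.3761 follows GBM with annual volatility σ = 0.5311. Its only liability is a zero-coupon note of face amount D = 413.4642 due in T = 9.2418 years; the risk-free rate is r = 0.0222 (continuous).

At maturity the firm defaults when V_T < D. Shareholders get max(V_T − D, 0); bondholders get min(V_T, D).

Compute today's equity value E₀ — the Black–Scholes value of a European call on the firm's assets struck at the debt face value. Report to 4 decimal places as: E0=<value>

Apply the equity-as-call identities (strike 413.4642, horizon 9.2418 years):
d₁ = [ln(V₀/D) + (r + σ²/2)T] / (σ√T)
   = [ln(560.3761/413.4642) + (0.0222 + 0.5·0.5311²)·9.2418] / (0.5311·√9.2418)
   = [0.304037 + 1.508572] / 1.614561 = 1.122664
d₂ = d₁ − σ√T = 1.122664 − 1.614561 = -0.491898
N(d₁) = 0.869210,  N(d₂) = 0.311396,  e^(−rT) = 0.814510
E₀ = V₀·N(d₁) − D·e^(−rT)·N(d₂)
   = 560.3761·0.869210 − 413.4642·0.814510·0.311396 = 382.215355

E0=382.2154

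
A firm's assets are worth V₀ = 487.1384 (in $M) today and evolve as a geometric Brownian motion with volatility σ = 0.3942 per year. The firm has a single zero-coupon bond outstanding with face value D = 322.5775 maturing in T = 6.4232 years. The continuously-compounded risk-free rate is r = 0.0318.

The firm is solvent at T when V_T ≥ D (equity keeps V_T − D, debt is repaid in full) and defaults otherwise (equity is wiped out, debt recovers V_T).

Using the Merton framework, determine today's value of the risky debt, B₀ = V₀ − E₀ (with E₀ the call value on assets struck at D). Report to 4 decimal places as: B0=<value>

B0=208.1367

Equity is a call on the firm's assets struck at D = 322.5775:
d₁ = [ln(V₀/D) + (r + σ²/2)T] / (σ√T)
   = [ln(487.1384/322.5775) + (0.0318 + 0.5·0.3942²)·6.4232] / (0.3942·√6.4232)
   = [0.412205 + 0.703320] / 0.999062 = 1.116572
d₂ = d₁ − σ√T = 1.116572 − 0.999062 = 0.117511
N(d₁) = 0.867911,  N(d₂) = 0.546772,  e^(−rT) = 0.815252
E₀ = V₀·N(d₁) − D·e^(−rT)·N(d₂)
   = 487.1384·0.867911 − 322.5775·0.815252·0.546772 = 279.001692
B₀ = V₀ − E₀ = 487.1384 − 279.001692 = 208.136708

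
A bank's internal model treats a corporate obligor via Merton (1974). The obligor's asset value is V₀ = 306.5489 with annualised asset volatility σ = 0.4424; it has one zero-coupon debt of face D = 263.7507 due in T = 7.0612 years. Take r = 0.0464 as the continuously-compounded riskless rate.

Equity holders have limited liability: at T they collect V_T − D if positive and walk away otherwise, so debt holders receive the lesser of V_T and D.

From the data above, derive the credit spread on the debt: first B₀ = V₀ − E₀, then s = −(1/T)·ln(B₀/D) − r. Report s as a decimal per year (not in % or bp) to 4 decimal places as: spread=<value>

Work the structural quantities from V₀ = 306.5489 against face 263.7507:
d₁ = [ln(V₀/D) + (r + σ²/2)T] / (σ√T)
   = [ln(306.5489/263.7507) + (0.0464 + 0.5·0.4424²)·7.0612] / (0.4424·√7.0612)
   = [0.150373 + 1.018641] / 1.175586 = 0.994409
d₂ = d₁ − σ√T = 0.994409 − 1.175586 = -0.181176
N(d₁) = 0.839988,  N(d₂) = 0.428115,  e^(−rT) = 0.720623
E₀ = V₀·N(d₁) − D·e^(−rT)·N(d₂)
   = 306.5489·0.839988 − 263.7507·0.720623·0.428115 = 176.127994
B₀ = V₀ − E₀ = 306.5489 − 176.127994 = 130.420906
spread = −(1/T)·ln(B₀/D) − r = −(1/7.0612)·ln(130.420906/263.7507) − 0.0464 = 0.05333338

spread=0.0533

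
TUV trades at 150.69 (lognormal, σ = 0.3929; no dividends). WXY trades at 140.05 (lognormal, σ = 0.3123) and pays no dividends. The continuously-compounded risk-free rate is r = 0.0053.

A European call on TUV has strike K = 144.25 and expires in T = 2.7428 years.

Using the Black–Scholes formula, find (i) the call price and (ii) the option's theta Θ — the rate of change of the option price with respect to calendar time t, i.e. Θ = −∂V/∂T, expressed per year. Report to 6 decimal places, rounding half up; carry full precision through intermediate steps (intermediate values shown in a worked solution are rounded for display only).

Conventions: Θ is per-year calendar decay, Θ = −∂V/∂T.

price = 41.756569
Θ = -6.849614

σ√T = 0.3929·√2.7428 = 0.650697
d₁ = (ln(S/K) + (r+σ²/2)T) / (σ√T) = (ln(150.69/144.25) + (0.0053+0.3929²/2)·2.7428) / 0.650697 = (0.043677 + 0.226240) / 0.650697 = 0.414812
d₂ = d₁ − σ√T = 0.414812 − 0.650697 = -0.235885
e^{−rT} = 0.985568
N(d₁) = 0.660860,  N(d₂) = 0.406761
Call price V = S·N(d₁) − K·e^{−rT}·N(d₂) = 99.585042 − 57.828473 = 41.756569
φ(d₁) = (1/√(2π))·e^{−d₁²/2} = 0.366054
Θ = −S·φ(d₁)·σ/(2√T) − r·K·e^{−rT}·N(d₂) = −6.543123 − 0.306491 = -6.849614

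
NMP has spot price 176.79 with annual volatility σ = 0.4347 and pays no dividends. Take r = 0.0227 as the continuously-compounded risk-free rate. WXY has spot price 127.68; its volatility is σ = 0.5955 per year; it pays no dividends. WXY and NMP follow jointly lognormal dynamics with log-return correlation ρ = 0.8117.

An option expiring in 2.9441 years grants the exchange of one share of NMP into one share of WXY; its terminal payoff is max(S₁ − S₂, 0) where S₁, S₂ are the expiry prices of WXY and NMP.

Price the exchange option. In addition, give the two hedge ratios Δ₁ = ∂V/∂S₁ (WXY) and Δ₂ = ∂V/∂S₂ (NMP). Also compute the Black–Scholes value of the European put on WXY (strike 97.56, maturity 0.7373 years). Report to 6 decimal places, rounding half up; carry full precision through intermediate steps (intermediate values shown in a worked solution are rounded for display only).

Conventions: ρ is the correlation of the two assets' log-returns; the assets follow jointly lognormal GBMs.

σ_eff = √(σ₁² + σ₂² − 2ρσ₁σ₂) = √(0.5955² + 0.4347² − 2·0.8117·0.5955·0.4347) = 0.351205
d₁ = (ln(S₁/S₂) + (q₂ − q₁ + σ_eff²/2)T) / (σ_eff√T) = (ln(127.68/176.79) + (0.0 − 0.0 + 0.061672)·2.9441) / 0.602610 = -0.238738
d₂ = d₁ − σ_eff√T = -0.238738 − 0.602610 = -0.841348
N(d₁) = 0.405655,  N(d₂) = 0.200076
V = S₁·e^{−q₁T}·N(d₁) − S₂·e^{−q₂T}·N(d₂) = 51.793968 − 35.371522 = 16.422447
Δ₁ = e^{−q₁T}·N(d₁) = 0.405655;  Δ₂ = −e^{−q₂T}·N(d₂) = -0.200076
[vanilla: WXY put K=97.56]
σ√T = 0.5955·√0.7373 = 0.511333
d₁ = (ln(S/K) + (r+σ²/2)T) / (σ√T) = (ln(127.68/97.56) + (0.0227+0.5955²/2)·0.7373) / 0.511333 = (0.269060 + 0.147467) / 0.511333 = 0.814590
d₂ = d₁ − σ√T = 0.814590 − 0.511333 = 0.303257
e^{−rT} = 0.983403
N(−d₁) = 0.207653,  N(−d₂) = 0.380847
price = K·e^{−rT}·N(−d₂) − S·N(−d₁) = 36.538736 − 26.513186 = 10.025551

exchange price = 16.422447
Δ1 = 0.405655
Δ2 = -0.200076
price(WXY put K=97.56) = 10.025551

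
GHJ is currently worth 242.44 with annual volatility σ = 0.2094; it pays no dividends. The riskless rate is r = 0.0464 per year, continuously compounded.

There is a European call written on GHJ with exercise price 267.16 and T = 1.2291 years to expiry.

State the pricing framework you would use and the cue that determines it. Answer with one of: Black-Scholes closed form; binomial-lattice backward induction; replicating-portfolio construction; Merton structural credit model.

Key observation: with GHJ following a GBM at constant σ and r, the European call struck at 267.16 prices in closed form — nothing here needs a stepwise model or a balance sheet.

framework: Black-Scholes closed form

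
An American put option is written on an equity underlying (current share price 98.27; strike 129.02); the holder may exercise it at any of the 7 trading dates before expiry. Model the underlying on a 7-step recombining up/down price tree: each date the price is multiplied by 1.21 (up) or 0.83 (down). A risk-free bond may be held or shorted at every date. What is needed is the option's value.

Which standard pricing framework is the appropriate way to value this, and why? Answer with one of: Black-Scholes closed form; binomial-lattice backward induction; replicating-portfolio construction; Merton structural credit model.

framework: binomial-lattice backward induction

Key observation: early exercise of the strike-129.02 put must be checked at each of the 7 dates (spot 98.27), which forces a node-by-node comparison of intrinsic and continuation value backward from expiry.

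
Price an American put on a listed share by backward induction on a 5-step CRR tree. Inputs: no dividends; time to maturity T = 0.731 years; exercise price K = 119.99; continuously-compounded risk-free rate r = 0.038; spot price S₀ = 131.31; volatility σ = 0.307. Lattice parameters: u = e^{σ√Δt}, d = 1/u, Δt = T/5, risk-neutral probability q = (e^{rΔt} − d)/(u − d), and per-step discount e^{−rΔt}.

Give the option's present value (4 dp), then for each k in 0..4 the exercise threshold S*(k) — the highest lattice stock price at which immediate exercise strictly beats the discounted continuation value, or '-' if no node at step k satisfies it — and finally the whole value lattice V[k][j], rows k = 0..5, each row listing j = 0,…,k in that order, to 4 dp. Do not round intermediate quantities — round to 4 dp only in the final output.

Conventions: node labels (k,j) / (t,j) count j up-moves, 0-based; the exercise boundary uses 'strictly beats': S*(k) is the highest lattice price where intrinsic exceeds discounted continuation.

price = 7.1401
boundary = - - - 92.3334 103.8338
tree:
7.1401
11.6003 2.6585
18.2924 4.8864 0.4098
27.6566 8.9208 0.8150 0.0000
37.8831 16.1562 1.6209 0.0000 0.0000
46.9771 27.6566 3.2235 0.0000 0.0000 0.0000

Δt=0.14620, u=1.12455, d=0.88924, q=0.49436, disc=e^(-rΔt)=0.99446
k=5 terminal: V=max(K-S,0) → 46.9771 27.6566 3.2235 0.0000 0.0000 0.0000
k=4: j=0 S=82.1069 intr=37.8831 cont=37.2184 V=37.8831[EX]; j=1 S=103.8338 intr=16.1562 cont=15.4915 V=16.1562[EX]; j=2 S=131.3100 intr=0.0000 cont=1.6209 V=1.6209[hold]; j=3 S=166.0569 intr=0.0000 cont=0.0000 V=0.0000[hold]; j=4 S=209.9985 intr=0.0000 cont=0.0000 V=0.0000[hold]  S*(4)=103.8338
k=3: j=0 S=92.3334 intr=27.6566 cont=26.9918 V=27.6566[EX]; j=1 S=116.7665 intr=3.2235 cont=8.9208 V=8.9208[hold]; j=2 S=147.6649 intr=0.0000 cont=0.8150 V=0.8150[hold]; j=3 S=186.7397 intr=0.0000 cont=0.0000 V=0.0000[hold]  S*(3)=92.3334
k=2: j=0 S=103.8338 intr=16.1562 cont=18.2924 V=18.2924[hold]; j=1 S=131.3100 intr=0.0000 cont=4.8864 V=4.8864[hold]; j=2 S=166.0569 intr=0.0000 cont=0.4098 V=0.4098[hold]  S*(2)=-
k=1: j=0 S=116.7665 intr=3.2235 cont=11.6003 V=11.6003[hold]; j=1 S=147.6649 intr=0.0000 cont=2.6585 V=2.6585[hold]  S*(1)=-
k=0: j=0 S=131.3100 intr=0.0000 cont=7.1401 V=7.1401[hold]  S*(0)=-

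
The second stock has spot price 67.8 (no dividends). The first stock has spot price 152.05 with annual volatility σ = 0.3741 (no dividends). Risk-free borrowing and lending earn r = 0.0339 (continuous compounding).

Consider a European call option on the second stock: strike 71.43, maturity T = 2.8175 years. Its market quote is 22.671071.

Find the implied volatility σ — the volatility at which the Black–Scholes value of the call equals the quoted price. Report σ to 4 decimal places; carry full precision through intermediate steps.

sigma = 0.4907

At σ = 0.4907 the Black–Scholes value reproduces the quote:
σ√T = 0.4907·√2.8175 = 0.823660
d₁ = (ln(S/K) + (r+σ²/2)T) / (σ√T) = (ln(67.8/71.43) + (0.0339+0.4907²/2)·2.8175) / 0.823660 = (-0.052156 + 0.434721) / 0.823660 = 0.464470
d₂ = d₁ − σ√T = 0.464470 − 0.823660 = -0.359190
e^{−rT} = 0.908906
N(d₁) = 0.678845,  N(d₂) = 0.359726
V = S·N(d₁) − K·e^{−rT}·N(d₂) = 46.025657 − 23.354586 = 22.671071 (equal to the quote); since ∂V/∂σ > 0 for all σ, the implied volatility is unique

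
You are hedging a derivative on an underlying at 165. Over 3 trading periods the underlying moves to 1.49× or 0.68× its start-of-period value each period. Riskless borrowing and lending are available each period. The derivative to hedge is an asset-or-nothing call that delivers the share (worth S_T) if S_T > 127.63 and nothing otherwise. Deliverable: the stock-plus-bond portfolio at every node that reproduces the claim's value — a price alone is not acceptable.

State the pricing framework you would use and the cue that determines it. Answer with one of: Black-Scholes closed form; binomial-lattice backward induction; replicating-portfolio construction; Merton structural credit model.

Key observation: the deliverable is the dynamic trading strategy on the 3-step tree (spot 165, moves 1.49 and 0.68), so the valuation must go through the node-by-node replicating-portfolio solve.

framework: replicating-portfolio construction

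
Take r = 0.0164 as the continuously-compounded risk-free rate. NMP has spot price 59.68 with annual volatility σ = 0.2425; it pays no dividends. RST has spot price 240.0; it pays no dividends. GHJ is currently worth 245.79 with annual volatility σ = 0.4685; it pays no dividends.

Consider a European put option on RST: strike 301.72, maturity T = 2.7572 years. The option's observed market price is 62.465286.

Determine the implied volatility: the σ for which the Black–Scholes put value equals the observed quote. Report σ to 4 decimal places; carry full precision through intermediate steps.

sigma = 0.1884

At σ = 0.1884 the Black–Scholes value reproduces the quote:
σ√T = 0.1884·√2.7572 = 0.312835
d₁ = (ln(S/K) + (r+σ²/2)T) / (σ√T) = (ln(240.0/301.72) + (0.0164+0.1884²/2)·2.7572) / 0.312835 = (-0.228861 + 0.094151) / 0.312835 = -0.430610
d₂ = d₁ − σ√T = -0.430610 − 0.312835 = -0.743444
e^{−rT} = 0.955789
N(−d₁) = 0.666624,  N(−d₂) = 0.771394
V = K·e^{−rT}·N(−d₂) − S·N(−d₁) = 222.455007 − 159.989721 = 62.465286 (the quoted price), and the Black–Scholes price is strictly increasing in σ, so σ is unique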